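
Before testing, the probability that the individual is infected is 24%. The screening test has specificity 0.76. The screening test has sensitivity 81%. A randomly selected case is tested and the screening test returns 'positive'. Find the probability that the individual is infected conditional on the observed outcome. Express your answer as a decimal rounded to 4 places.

P(H | E) ≈ 0.5159

Let H be the event that the individual is infected. P(H) = 0.24, so P(¬H) = 0.76. With E the 'positive' result, P(E|H) = 0.81 and P(E|¬H) = 0.24.
P(E) = 0.81·0.24 + 0.24·0.76 = 0.19440 + 0.18240 = 0.37680.
By Bayes' theorem, P(H|E) = 0.19440 / 0.37680 = 0.5159.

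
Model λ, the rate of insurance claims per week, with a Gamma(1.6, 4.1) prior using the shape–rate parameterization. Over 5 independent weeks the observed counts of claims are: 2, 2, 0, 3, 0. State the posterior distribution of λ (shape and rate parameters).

Posterior: Gamma(shape=8.6, rate=9.1)

The Poisson likelihood adds the total count to the shape and the number of exposure periods to the rate. Here ∑xᵢ = 7 and n = 5, so shape 1.6→8.6 and rate 4.1→9.1.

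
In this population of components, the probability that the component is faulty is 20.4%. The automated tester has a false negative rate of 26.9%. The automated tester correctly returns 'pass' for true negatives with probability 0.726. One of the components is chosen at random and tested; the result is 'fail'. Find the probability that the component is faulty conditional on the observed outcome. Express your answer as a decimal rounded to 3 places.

Write H for 'the component is faulty'. Prior odds H:¬H = 0.204/0.796 = 0.25628. For the 'fail' outcome, the likelihood ratio is 0.731/0.274 = 2.6679.
Posterior odds = 0.25628 × 2.6679 = 0.68373, so P(H|E) = 0.68373/(1+0.68373) = 0.406.

P(H | E) ≈ 0.406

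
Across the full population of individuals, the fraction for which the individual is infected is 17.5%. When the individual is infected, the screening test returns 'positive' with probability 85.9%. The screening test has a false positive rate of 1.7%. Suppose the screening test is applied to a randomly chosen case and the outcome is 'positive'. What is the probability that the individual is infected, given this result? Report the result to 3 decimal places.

Let H be the event that the individual is infected. P(H) = 0.175, so P(¬H) = 0.825. With E the 'positive' result, P(E|H) = 0.859 and P(E|¬H) = 0.017.
P(E) = 0.859·0.175 + 0.017·0.825 = 0.15032 + 0.014025 = 0.16435.
By Bayes' theorem, P(H|E) = 0.15032 / 0.16435 = 0.915.

P(H | E) ≈ 0.915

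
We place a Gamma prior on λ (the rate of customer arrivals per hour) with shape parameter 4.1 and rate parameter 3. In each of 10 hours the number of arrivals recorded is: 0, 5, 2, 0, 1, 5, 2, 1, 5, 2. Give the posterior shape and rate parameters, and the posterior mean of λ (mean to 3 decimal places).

Total count ∑xᵢ = 23 over n = 10 hours.
Gamma is conjugate to the Poisson likelihood: posterior is Gamma(shape = 4.1+23 = 27.1, rate = 3+10 = 13).
E[λ | data] = 27.1/13 = 2.085.

Posterior: Gamma(shape=27.1, rate=13); mean ≈ 2.085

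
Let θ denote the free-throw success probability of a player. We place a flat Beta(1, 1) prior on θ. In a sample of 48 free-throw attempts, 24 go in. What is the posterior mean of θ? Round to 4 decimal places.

Posterior mean ≈ 0.5000

The binomial likelihood is conjugate to the Beta prior: with 24 successes and 24 failures, the posterior is Beta(1+24, 1+24) = Beta(25, 25).
Posterior mean = α/(α+β) = 25/50 = 0.5000.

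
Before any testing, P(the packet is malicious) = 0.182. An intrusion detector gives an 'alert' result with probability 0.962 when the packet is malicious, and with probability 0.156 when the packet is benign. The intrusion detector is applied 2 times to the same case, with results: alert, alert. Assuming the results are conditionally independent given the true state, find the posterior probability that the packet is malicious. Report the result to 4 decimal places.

With H the event that the packet is malicious, the joint likelihood of the observed sequence is P(data|H) = 0.962·0.962 = 0.92544 and P(data|¬H) = 0.156·0.156 = 0.024336.
Bayes: P(H|data) = 0.182·0.92544 / (0.182·0.92544 + 0.818·0.024336) = 0.16843/0.18834 = 0.8943.

Posterior P(H) ≈ 0.8943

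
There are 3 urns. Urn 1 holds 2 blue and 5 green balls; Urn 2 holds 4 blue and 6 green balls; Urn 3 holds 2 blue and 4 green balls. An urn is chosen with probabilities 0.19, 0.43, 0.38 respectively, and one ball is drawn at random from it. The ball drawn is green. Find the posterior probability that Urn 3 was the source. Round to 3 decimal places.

Posterior probability ≈ 0.392

P(green|Urn 1) = 0.7143; P(green|Urn 2) = 0.6; P(green|Urn 3) = 0.6667.
Prior × likelihood for each source: 0.19·0.7143=0.1357, 0.43·0.6=0.2580, 0.38·0.6667=0.2533. Summing gives P(green) = 0.64705.
P(Urn 3 | green) = 0.2533 / 0.64705 = 0.392.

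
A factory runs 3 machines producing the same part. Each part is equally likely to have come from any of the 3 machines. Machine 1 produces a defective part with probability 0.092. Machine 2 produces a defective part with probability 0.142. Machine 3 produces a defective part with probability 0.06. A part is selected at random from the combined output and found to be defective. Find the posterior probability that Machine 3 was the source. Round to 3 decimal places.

P(defective|M1) = 0.092; P(defective|M2) = 0.142; P(defective|M3) = 0.06.
Prior × likelihood for each source: 0.333333·0.092=0.03067, 0.333333·0.142=0.04733, 0.333333·0.06=0.02000. Summing gives P(defective) = 0.098000.
P(Machine 3 | defective) = 0.02000 / 0.098000 = 0.204.

Posterior probability ≈ 0.204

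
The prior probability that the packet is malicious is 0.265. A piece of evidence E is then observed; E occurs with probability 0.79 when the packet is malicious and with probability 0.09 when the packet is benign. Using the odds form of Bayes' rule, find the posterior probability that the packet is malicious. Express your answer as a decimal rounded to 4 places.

Prior odds = 0.265/(1−0.265) = 0.36054. In log-odds, ln(0.36054) = -1.0201.
Add log likelihood ratio: ln(8.7778) = 2.1722.
Posterior log-odds = 1.1521, so posterior odds = exp(1.1521) = 3.1648. Converting, P(H|E) = 3.1648/4.1648 = 0.7599.

Posterior probability ≈ 0.7599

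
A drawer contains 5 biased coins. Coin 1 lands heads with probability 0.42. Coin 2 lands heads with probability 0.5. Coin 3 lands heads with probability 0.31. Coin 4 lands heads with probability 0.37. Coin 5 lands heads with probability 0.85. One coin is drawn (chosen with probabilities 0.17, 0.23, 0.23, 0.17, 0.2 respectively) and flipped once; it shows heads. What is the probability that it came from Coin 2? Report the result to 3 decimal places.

Posterior probability ≈ 0.234

P(heads|C1) = 0.42; P(heads|C2) = 0.5; P(heads|C3) = 0.31; P(heads|C4) = 0.37; P(heads|C5) = 0.85.
Prior × likelihood for each source: 0.17·0.42=0.07140, 0.23·0.5=0.1150, 0.23·0.31=0.07130, 0.17·0.37=0.06290, 0.2·0.85=0.1700. Summing gives P(heads) = 0.49060.
P(Coin 2 | heads) = 0.1150 / 0.49060 = 0.234.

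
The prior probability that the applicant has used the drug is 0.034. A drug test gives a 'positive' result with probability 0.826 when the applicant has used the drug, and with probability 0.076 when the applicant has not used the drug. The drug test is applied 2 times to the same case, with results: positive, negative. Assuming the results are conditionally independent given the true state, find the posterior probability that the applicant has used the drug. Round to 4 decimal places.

Posterior P(H) ≈ 0.0672

Let H be the event that the applicant has used the drug; start with P(H) = 0.034. P('positive'|H) = 0.826, P('positive'|¬H) = 0.076.
Update on result 1 ('positive'): P(H) ← 0.826·0.0340 / (0.826·0.0340 + 0.076·0.9660) = 0.028084/0.10150 = 0.2767.
Update on result 2 ('negative'): P(H) ← 0.174·0.2767 / (0.174·0.2767 + 0.924·0.7233) = 0.048144/0.71648 = 0.0672.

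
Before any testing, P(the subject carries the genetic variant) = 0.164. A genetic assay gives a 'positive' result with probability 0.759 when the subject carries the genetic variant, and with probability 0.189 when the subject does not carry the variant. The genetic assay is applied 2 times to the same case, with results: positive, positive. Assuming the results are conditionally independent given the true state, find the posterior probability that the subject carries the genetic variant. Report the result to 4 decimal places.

With H the event that the subject carries the genetic variant, the joint likelihood of the observed sequence is P(data|H) = 0.759·0.759 = 0.57608 and P(data|¬H) = 0.189·0.189 = 0.035721.
Bayes: P(H|data) = 0.164·0.57608 / (0.164·0.57608 + 0.836·0.035721) = 0.094477/0.12434 = 0.7598.

Posterior P(H) ≈ 0.7598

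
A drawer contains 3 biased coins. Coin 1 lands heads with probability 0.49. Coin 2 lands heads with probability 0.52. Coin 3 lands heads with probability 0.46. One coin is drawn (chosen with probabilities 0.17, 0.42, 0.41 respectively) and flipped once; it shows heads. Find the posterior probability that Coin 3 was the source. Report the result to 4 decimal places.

Tabulate prior·likelihood by source: [1] prior 0.17, lik 0.49, product 0.08330; [2] prior 0.42, lik 0.52, product 0.2184; [3] prior 0.41, lik 0.46, product 0.1886.
Normalizing constant = 0.49030; the posterior for Coin 3 is its product over the sum, 0.1886/0.49030 = 0.3847.

Posterior probability ≈ 0.3847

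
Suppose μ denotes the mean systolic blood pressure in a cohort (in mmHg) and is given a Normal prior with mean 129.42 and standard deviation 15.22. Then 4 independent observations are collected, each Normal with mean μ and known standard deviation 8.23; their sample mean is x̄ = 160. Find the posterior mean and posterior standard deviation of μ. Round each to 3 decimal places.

Prior precision 1/τ₀² = 1/15.22² = 0.00431689; data precision n/σ² = 4/8.23² = 0.0590555.
Posterior precision = 0.00431689 + 0.0590555 = 0.0633724, giving posterior SD = 1/√0.0633724 = 3.972.
Posterior mean = (0.00431689·129.42 + 0.0590555·160) / 0.0633724 = 157.917.

Posterior mean ≈ 157.917; posterior SD ≈ 3.972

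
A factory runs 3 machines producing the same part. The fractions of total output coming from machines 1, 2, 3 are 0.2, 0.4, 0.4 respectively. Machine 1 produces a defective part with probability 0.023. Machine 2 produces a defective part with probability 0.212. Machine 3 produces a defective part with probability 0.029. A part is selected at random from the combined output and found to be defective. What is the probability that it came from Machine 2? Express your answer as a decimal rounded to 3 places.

Tabulate prior·likelihood by source: [1] prior 0.2, lik 0.023, product 0.004600; [2] prior 0.4, lik 0.212, product 0.08480; [3] prior 0.4, lik 0.029, product 0.01160.
Normalizing constant = 0.10100; the posterior for Machine 2 is its product over the sum, 0.08480/0.10100 = 0.840.

Posterior probability ≈ 0.840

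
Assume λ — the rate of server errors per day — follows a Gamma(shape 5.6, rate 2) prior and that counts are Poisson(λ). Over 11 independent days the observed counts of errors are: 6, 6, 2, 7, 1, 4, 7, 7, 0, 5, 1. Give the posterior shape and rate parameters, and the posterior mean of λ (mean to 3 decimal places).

The Poisson likelihood adds the total count to the shape and the number of exposure periods to the rate. Here ∑xᵢ = 46 and n = 11, so shape 5.6→51.6 and rate 2→13.
Posterior mean = shape/rate = 51.6/13 = 3.969.

Posterior: Gamma(shape=51.6, rate=13); mean ≈ 3.969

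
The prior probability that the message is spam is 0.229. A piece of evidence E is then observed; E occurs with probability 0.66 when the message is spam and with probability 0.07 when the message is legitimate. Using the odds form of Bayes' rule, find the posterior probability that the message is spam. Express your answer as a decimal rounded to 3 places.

Prior odds = 0.229/(1−0.229) = 0.29702. In log-odds, ln(0.29702) = -1.2140.
Add log likelihood ratio: ln(9.4286) = 2.2437.
Posterior log-odds = 1.0298, so posterior odds = exp(1.0298) = 2.8004. Converting, P(H|E) = 2.8004/3.8004 = 0.737.

Posterior probability ≈ 0.737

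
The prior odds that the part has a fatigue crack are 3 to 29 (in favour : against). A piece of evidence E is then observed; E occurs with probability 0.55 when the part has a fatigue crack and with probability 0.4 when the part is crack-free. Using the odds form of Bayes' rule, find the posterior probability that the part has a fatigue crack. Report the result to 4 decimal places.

Prior odds = 3/29 = 0.10345. In log-odds, ln(0.10345) = -2.2687.
Add log likelihood ratio: ln(1.3750) = 0.31845.
Posterior log-odds = -1.9502, so posterior odds = exp(-1.9502) = 0.14224. Converting, P(H|E) = 0.14224/1.1422 = 0.1245.

Posterior probability ≈ 0.1245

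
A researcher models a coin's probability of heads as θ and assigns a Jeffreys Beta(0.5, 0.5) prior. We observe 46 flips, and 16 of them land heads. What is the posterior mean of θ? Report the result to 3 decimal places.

Observing 16 successes and 30 failures updates Beta(0.5, 0.5) by adding the success and failure counts to the two shape parameters: α = 0.5+16 = 16.5, β = 0.5+30 = 30.5.
Posterior mean = α/(α+β) = 16.5/47 = 0.351.

Posterior mean ≈ 0.351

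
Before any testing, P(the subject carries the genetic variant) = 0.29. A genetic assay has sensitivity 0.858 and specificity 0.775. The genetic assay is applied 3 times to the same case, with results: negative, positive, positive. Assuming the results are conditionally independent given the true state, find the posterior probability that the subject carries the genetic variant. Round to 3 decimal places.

Posterior P(H) ≈ 0.521

With H the event that the subject carries the genetic variant, the joint likelihood of the observed sequence is P(data|H) = 0.142·0.858·0.858 = 0.10454 and P(data|¬H) = 0.775·0.225·0.225 = 0.039234.
Bayes: P(H|data) = 0.29·0.10454 / (0.29·0.10454 + 0.71·0.039234) = 0.030315/0.058172 = 0.5211.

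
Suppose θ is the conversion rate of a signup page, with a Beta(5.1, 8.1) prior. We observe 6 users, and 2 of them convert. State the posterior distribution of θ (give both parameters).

Observing 2 successes and 4 failures updates Beta(5.1, 8.1) by adding the success and failure counts to the two shape parameters: α = 5.1+2 = 7.1, β = 8.1+4 = 12.1.

Posterior: Beta(7.1, 12.1)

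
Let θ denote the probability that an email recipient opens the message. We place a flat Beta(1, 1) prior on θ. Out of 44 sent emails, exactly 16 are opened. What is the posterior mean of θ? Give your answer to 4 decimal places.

Posterior mean ≈ 0.3696

The binomial likelihood is conjugate to the Beta prior: with 16 successes and 28 failures, the posterior is Beta(1+16, 1+28) = Beta(17, 29).
Posterior mean = α/(α+β) = 17/46 = 0.3696.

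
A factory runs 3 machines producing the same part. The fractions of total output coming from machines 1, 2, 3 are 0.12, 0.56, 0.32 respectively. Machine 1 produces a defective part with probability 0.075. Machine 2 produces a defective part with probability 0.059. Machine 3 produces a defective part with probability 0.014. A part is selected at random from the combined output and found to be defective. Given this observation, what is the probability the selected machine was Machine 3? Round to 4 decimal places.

Tabulate prior·likelihood by source: [1] prior 0.12, lik 0.075, product 0.009000; [2] prior 0.56, lik 0.059, product 0.03304; [3] prior 0.32, lik 0.014, product 0.004480.
Normalizing constant = 0.046520; the posterior for Machine 3 is its product over the sum, 0.004480/0.046520 = 0.0963.

Posterior probability ≈ 0.0963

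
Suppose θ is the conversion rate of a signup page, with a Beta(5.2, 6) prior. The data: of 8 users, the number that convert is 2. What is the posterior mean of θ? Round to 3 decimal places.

Posterior mean ≈ 0.375

Observing 2 successes and 6 failures updates Beta(5.2, 6) by adding the success and failure counts to the two shape parameters: α = 5.2+2 = 7.2, β = 6+6 = 12.
E[θ | data] = 7.2/(7.2+12) = 0.375.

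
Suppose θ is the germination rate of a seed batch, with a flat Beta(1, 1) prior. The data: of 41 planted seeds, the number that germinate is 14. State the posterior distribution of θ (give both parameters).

Posterior: Beta(15, 28)

The binomial likelihood is conjugate to the Beta prior: with 14 successes and 27 failures, the posterior is Beta(1+14, 1+27) = Beta(15, 28).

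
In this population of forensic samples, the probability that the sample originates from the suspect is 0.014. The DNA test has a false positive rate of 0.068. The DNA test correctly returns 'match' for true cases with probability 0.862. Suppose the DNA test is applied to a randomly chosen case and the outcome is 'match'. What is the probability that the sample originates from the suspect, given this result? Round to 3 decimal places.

Write H for 'the sample originates from the suspect'. Prior odds H:¬H = 0.014/0.986 = 0.014199. For the 'match' outcome, the likelihood ratio is 0.862/0.068 = 12.676.
Posterior odds = 0.014199 × 12.676 = 0.17999, so P(H|E) = 0.17999/(1+0.17999) = 0.153.

P(H | E) ≈ 0.153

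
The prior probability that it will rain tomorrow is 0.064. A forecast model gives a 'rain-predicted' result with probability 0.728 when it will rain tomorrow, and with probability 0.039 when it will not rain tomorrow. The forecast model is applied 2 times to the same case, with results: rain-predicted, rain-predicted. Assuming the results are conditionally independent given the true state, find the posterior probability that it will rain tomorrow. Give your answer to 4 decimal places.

Let H be the event that it will rain tomorrow; start with P(H) = 0.064. P('rain-predicted'|H) = 0.728, P('rain-predicted'|¬H) = 0.039.
Update on result 1 ('rain-predicted'): P(H) ← 0.728·0.0640 / (0.728·0.0640 + 0.039·0.9360) = 0.046592/0.083096 = 0.5607.
Update on result 2 ('rain-predicted'): P(H) ← 0.728·0.5607 / (0.728·0.5607 + 0.039·0.4393) = 0.40819/0.42532 = 0.9597.

Posterior P(H) ≈ 0.9597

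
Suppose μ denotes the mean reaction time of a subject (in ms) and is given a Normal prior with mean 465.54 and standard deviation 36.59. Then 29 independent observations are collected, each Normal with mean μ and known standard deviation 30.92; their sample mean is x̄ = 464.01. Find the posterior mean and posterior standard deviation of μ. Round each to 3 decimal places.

Posterior mean ≈ 464.047; posterior SD ≈ 5.672

With known σ, the Normal prior is conjugate. Weight on the data is w = (n/σ²)/(n/σ² + 1/τ₀²) = 0.0303333/(0.0303333+0.00074692) = 0.97597.
Posterior mean = w·x̄ + (1−w)·μ₀ = 0.97597·464.01 + 0.024032·465.54 = 464.047. Posterior variance = 1/(0.0303333+0.00074692) = 32.1748, so SD = 5.672.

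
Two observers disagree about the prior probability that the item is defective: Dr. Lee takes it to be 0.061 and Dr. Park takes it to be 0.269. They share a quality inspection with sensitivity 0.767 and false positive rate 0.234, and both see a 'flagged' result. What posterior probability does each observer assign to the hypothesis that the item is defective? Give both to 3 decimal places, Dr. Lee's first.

Dr. Lee: 0.176; Dr. Park: 0.547

P('+'|H) = 0.767, P('+'|¬H) = 0.234.
Dr. Lee: numerator 0.767·0.061 = 0.046787; evidence = 0.046787+0.234·0.939 = 0.26651; posterior = 0.176.
Dr. Park: numerator 0.767·0.269 = 0.20632; evidence = 0.20632+0.234·0.731 = 0.37738; posterior = 0.547.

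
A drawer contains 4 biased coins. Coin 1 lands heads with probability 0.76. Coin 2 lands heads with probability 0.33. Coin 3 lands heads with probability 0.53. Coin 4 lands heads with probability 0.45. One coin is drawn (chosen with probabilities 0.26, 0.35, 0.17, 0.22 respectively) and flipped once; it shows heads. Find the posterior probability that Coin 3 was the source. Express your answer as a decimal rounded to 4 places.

Tabulate prior·likelihood by source: [1] prior 0.26, lik 0.76, product 0.1976; [2] prior 0.35, lik 0.33, product 0.1155; [3] prior 0.17, lik 0.53, product 0.09010; [4] prior 0.22, lik 0.45, product 0.09900.
Normalizing constant = 0.50220; the posterior for Coin 3 is its product over the sum, 0.09010/0.50220 = 0.1794.

Posterior probability ≈ 0.1794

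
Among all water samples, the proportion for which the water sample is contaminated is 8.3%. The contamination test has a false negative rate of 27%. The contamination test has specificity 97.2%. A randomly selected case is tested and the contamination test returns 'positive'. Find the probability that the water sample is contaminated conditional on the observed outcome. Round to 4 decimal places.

Let H be the event that the water sample is contaminated. P(H) = 0.083, so P(¬H) = 0.917. With E the 'positive' result, P(E|H) = 0.73 and P(E|¬H) = 0.028.
P(E) = 0.73·0.083 + 0.028·0.917 = 0.060590 + 0.025676 = 0.086266.
By Bayes' theorem, P(H|E) = 0.060590 / 0.086266 = 0.7024.

P(H | E) ≈ 0.7024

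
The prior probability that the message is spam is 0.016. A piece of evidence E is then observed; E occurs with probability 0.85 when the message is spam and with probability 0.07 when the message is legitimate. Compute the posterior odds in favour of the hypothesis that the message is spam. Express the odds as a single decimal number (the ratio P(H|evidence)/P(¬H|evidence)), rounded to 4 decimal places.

Posterior odds ≈ 0.1974

Prior odds = 0.016/(1−0.016) = 0.016260.
Likelihood ratio for E = 0.85/0.07 = 12.143.
Posterior odds = prior odds × LR = 0.19744.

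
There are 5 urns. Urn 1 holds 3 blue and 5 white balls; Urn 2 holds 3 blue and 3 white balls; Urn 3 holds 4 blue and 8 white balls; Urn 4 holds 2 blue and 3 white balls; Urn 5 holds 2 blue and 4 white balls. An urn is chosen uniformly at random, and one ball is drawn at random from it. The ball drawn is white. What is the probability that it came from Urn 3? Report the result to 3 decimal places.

Posterior probability ≈ 0.218

P(white|Urn 1) = 0.625; P(white|Urn 2) = 0.5; P(white|Urn 3) = 0.6667; P(white|Urn 4) = 0.6; P(white|Urn 5) = 0.6667.
Prior × likelihood for each source: 0.2·0.625=0.1250, 0.2·0.5=0.1000, 0.2·0.6667=0.1333, 0.2·0.6=0.1200, 0.2·0.6667=0.1333. Summing gives P(white) = 0.61167.
P(Urn 3 | white) = 0.1333 / 0.61167 = 0.218.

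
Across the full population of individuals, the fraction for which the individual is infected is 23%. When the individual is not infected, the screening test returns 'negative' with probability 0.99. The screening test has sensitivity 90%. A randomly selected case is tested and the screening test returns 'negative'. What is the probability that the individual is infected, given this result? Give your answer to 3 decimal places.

P(H | E) ≈ 0.029

Write H for 'the individual is infected'. Prior odds H:¬H = 0.23/0.77 = 0.29870. For the 'negative' outcome, the likelihood ratio is 0.1/0.99 = 0.10101.
Posterior odds = 0.29870 × 0.10101 = 0.030172, so P(H|E) = 0.030172/(1+0.030172) = 0.029.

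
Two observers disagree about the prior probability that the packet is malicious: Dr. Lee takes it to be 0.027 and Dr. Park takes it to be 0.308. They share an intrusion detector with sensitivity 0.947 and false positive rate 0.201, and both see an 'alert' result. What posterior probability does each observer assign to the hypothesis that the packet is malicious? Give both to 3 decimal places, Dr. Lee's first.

The likelihood ratio for an 'alert' result is 0.947/0.201 = 4.7114.
Dr. Lee: prior odds 0.027/0.973 = 0.027749; posterior odds 0.13074; posterior probability 0.116.
Dr. Park: prior odds 0.308/0.692 = 0.44509; posterior odds 2.0970; posterior probability 0.677.

Dr. Lee: 0.116; Dr. Park: 0.677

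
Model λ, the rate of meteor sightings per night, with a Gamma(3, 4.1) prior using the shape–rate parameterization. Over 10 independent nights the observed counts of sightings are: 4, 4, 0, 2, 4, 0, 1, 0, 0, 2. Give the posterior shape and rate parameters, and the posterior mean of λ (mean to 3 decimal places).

The Poisson likelihood adds the total count to the shape and the number of exposure periods to the rate. Here ∑xᵢ = 17 and n = 10, so shape 3→20 and rate 4.1→14.1.
Posterior mean = shape/rate = 20/14.1 = 1.418.

Posterior: Gamma(shape=20, rate=14.1); mean ≈ 1.418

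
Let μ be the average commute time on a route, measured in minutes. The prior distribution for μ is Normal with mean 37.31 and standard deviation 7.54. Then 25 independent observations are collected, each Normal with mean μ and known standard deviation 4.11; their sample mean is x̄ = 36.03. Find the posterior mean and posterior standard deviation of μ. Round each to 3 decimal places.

Prior precision 1/τ₀² = 1/7.54² = 0.0175897; data precision n/σ² = 25/4.11² = 1.47998.
Posterior precision = 0.0175897 + 1.47998 = 1.49757, giving posterior SD = 1/√1.49757 = 0.817.
Posterior mean = (0.0175897·37.31 + 1.47998·36.03) / 1.49757 = 36.045.

Posterior mean ≈ 36.045; posterior SD ≈ 0.817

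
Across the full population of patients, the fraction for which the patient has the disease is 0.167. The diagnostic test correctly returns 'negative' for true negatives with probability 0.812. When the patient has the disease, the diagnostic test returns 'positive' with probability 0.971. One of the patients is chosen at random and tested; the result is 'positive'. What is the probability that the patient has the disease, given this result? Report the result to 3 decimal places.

Let H be the event that the patient has the disease. P(H) = 0.167, so P(¬H) = 0.833. With E the 'positive' result, P(E|H) = 0.971 and P(E|¬H) = 0.188.
P(E) = 0.971·0.167 + 0.188·0.833 = 0.16216 + 0.15660 = 0.31876.
By Bayes' theorem, P(H|E) = 0.16216 / 0.31876 = 0.509.

P(H | E) ≈ 0.509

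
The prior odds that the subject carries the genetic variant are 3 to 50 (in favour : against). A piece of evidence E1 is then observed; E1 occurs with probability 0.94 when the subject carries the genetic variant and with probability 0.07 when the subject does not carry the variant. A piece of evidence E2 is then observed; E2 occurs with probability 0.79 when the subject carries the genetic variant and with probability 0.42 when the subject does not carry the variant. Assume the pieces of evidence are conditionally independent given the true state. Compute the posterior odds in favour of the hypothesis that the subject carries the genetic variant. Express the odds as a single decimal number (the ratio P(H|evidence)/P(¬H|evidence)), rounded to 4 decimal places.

Posterior odds ≈ 1.5155

Prior odds = 3/50 = 0.060000.
Likelihood ratio for E1 = 0.94/0.07 = 13.429.
Likelihood ratio for E2 = 0.79/0.42 = 1.8810.
Posterior odds = prior odds × LR₁ × LR₂ = 1.5155.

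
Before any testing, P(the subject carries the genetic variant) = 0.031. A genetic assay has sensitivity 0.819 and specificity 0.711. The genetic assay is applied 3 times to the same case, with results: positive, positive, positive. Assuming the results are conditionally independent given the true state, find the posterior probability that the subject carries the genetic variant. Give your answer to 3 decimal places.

Posterior P(H) ≈ 0.421

With H the event that the subject carries the genetic variant, the joint likelihood of the observed sequence is P(data|H) = 0.819·0.819·0.819 = 0.54935 and P(data|¬H) = 0.289·0.289·0.289 = 0.024138.
Bayes: P(H|data) = 0.031·0.54935 / (0.031·0.54935 + 0.969·0.024138) = 0.017030/0.040419 = 0.4213.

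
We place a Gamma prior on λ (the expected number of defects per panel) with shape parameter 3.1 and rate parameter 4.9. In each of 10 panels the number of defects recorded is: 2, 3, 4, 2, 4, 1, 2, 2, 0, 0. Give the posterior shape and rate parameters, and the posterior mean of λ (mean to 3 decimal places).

The Poisson likelihood adds the total count to the shape and the number of exposure periods to the rate. Here ∑xᵢ = 20 and n = 10, so shape 3.1→23.1 and rate 4.9→14.9.
Posterior mean = shape/rate = 23.1/14.9 = 1.550.

Posterior: Gamma(shape=23.1, rate=14.9); mean ≈ 1.550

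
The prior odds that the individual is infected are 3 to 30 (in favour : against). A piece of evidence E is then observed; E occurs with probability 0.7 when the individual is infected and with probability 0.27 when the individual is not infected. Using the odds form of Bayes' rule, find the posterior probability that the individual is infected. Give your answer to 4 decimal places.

Prior odds = 3/30 = 0.10000.
Likelihood ratio for E = 0.7/0.27 = 2.5926.
Posterior odds = prior odds × LR = 0.25926.
Posterior probability = odds/(1+odds) = 0.25926/1.2593 = 0.2059.

Posterior probability ≈ 0.2059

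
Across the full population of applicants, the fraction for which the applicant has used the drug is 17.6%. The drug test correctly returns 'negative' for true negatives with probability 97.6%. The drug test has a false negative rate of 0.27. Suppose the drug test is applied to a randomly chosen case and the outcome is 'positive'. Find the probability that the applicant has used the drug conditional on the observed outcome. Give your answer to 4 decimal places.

Write H for 'the applicant has used the drug'. Prior odds H:¬H = 0.176/0.824 = 0.21359. For the 'positive' outcome, the likelihood ratio is 0.73/0.024 = 30.417.
Posterior odds = 0.21359 × 30.417 = 6.4968, so P(H|E) = 6.4968/(1+6.4968) = 0.8666.

P(H | E) ≈ 0.8666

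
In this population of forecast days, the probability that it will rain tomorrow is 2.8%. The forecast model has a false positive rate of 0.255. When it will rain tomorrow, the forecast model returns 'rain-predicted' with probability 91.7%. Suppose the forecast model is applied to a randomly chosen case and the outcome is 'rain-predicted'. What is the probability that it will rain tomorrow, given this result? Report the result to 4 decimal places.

Write H for 'it will rain tomorrow'. Prior odds H:¬H = 0.028/0.972 = 0.028807. For the 'rain-predicted' outcome, the likelihood ratio is 0.917/0.255 = 3.5961.
Posterior odds = 0.028807 × 3.5961 = 0.10359, so P(H|E) = 0.10359/(1+0.10359) = 0.0939.

P(H | E) ≈ 0.0939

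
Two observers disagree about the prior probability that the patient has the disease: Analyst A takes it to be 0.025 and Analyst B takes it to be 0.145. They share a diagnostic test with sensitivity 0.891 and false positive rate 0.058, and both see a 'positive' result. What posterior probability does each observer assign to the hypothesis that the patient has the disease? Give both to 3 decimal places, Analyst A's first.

P('+'|H) = 0.891, P('+'|¬H) = 0.058.
Analyst A: numerator 0.891·0.025 = 0.022275; evidence = 0.022275+0.058·0.975 = 0.078825; posterior = 0.283.
Analyst B: numerator 0.891·0.145 = 0.12920; evidence = 0.12920+0.058·0.855 = 0.17878; posterior = 0.723.

Analyst A: 0.283; Analyst B: 0.723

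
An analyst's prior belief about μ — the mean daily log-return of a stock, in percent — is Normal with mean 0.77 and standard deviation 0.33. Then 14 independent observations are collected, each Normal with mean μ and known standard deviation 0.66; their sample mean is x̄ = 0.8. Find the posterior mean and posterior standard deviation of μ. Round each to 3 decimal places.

Prior precision 1/τ₀² = 1/0.33² = 9.18274; data precision n/σ² = 14/0.66² = 32.1396.
Posterior precision = 9.18274 + 32.1396 = 41.3223, giving posterior SD = 1/√41.3223 = 0.156.
Posterior mean = (9.18274·0.77 + 32.1396·0.8) / 41.3223 = 0.793.

Posterior mean ≈ 0.793; posterior SD ≈ 0.156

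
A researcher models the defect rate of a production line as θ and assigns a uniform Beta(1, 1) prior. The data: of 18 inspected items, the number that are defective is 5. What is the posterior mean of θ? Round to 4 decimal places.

Observing 5 successes and 13 failures updates Beta(1, 1) by adding the success and failure counts to the two shape parameters: α = 1+5 = 6, β = 1+13 = 14.
E[θ | data] = 6/(6+14) = 0.3000.

Posterior mean ≈ 0.3000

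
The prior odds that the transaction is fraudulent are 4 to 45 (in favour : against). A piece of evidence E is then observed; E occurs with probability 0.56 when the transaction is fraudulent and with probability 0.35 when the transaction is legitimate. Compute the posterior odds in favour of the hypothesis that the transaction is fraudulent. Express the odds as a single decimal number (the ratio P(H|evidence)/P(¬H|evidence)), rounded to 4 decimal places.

Prior odds = 4/45 = 0.088889.
Likelihood ratio for E = 0.56/0.35 = 1.6000.
Posterior odds = prior odds × LR = 0.14222.

Posterior odds ≈ 0.1422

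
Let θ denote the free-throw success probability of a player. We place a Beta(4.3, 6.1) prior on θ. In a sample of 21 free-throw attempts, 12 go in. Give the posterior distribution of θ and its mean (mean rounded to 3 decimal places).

Posterior: Beta(16.3, 15.1); mean ≈ 0.519

Observing 12 successes and 9 failures updates Beta(4.3, 6.1) by adding the success and failure counts to the two shape parameters: α = 4.3+12 = 16.3, β = 6.1+9 = 15.1.
Posterior mean = α/(α+β) = 16.3/31.4 = 0.519.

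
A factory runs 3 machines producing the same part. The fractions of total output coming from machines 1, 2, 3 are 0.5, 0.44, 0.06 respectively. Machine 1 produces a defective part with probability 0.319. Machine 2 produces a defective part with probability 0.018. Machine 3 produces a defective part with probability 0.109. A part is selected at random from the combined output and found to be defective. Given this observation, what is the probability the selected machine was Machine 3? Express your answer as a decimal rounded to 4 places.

Posterior probability ≈ 0.0376

P(defective|M1) = 0.319; P(defective|M2) = 0.018; P(defective|M3) = 0.109.
Prior × likelihood for each source: 0.5·0.319=0.1595, 0.44·0.018=0.007920, 0.06·0.109=0.006540. Summing gives P(defective) = 0.17396.
P(Machine 3 | defective) = 0.006540 / 0.17396 = 0.0376.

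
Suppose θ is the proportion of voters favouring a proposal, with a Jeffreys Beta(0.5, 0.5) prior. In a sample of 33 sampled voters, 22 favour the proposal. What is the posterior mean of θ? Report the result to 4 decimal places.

Posterior mean ≈ 0.6618

Observing 22 successes and 11 failures updates Beta(0.5, 0.5) by adding the success and failure counts to the two shape parameters: α = 0.5+22 = 22.5, β = 0.5+11 = 11.5.
E[θ | data] = 22.5/(22.5+11.5) = 0.6618.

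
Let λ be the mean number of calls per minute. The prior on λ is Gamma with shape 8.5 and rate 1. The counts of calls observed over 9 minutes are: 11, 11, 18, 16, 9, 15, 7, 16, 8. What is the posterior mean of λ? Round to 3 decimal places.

Total count ∑xᵢ = 111 over n = 9 minutes.
Gamma is conjugate to the Poisson likelihood: posterior is Gamma(shape = 8.5+111 = 119.5, rate = 1+9 = 10).
Posterior mean = shape/rate = 119.5/10 = 11.950.

Posterior mean ≈ 11.950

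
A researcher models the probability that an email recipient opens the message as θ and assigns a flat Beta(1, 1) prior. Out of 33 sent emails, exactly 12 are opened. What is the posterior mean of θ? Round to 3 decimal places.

The binomial likelihood is conjugate to the Beta prior: with 12 successes and 21 failures, the posterior is Beta(1+12, 1+21) = Beta(13, 22).
Posterior mean = α/(α+β) = 13/35 = 0.371.

Posterior mean ≈ 0.371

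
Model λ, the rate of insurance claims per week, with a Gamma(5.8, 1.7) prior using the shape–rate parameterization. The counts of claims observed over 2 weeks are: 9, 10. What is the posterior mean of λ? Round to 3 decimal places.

Posterior mean ≈ 6.703

The Poisson likelihood adds the total count to the shape and the number of exposure periods to the rate. Here ∑xᵢ = 19 and n = 2, so shape 5.8→24.8 and rate 1.7→3.7.
E[λ | data] = 24.8/3.7 = 6.703.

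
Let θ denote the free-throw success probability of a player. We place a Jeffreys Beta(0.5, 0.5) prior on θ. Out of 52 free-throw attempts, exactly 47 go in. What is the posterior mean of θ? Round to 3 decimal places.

Observing 47 successes and 5 failures updates Beta(0.5, 0.5) by adding the success and failure counts to the two shape parameters: α = 0.5+47 = 47.5, β = 0.5+5 = 5.5.
E[θ | data] = 47.5/(47.5+5.5) = 0.896.

Posterior mean ≈ 0.896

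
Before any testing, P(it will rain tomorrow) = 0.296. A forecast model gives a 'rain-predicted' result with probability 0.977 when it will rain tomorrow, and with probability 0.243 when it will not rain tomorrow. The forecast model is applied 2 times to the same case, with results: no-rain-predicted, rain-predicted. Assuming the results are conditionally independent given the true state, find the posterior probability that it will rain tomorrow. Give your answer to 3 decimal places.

Posterior P(H) ≈ 0.049

Let H be the event that it will rain tomorrow; start with P(H) = 0.296. P('rain-predicted'|H) = 0.977, P('rain-predicted'|¬H) = 0.243.
Update on result 1 ('no-rain-predicted'): P(H) ← 0.023·0.2960 / (0.023·0.2960 + 0.757·0.7040) = 0.0068080/0.53974 = 0.0126.
Update on result 2 ('rain-predicted'): P(H) ← 0.977·0.0126 / (0.977·0.0126 + 0.243·0.9874) = 0.012323/0.25226 = 0.0489.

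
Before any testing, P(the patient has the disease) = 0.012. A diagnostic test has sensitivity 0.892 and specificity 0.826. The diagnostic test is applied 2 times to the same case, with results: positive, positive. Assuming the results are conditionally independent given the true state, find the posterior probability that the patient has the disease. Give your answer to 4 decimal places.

Let H be the event that the patient has the disease; start with P(H) = 0.012. P('positive'|H) = 0.892, P('positive'|¬H) = 0.174.
Update on result 1 ('positive'): P(H) ← 0.892·0.0120 / (0.892·0.0120 + 0.174·0.9880) = 0.010704/0.18262 = 0.0586.
Update on result 2 ('positive'): P(H) ← 0.892·0.0586 / (0.892·0.0586 + 0.174·0.9414) = 0.052284/0.21609 = 0.2420.

Posterior P(H) ≈ 0.2420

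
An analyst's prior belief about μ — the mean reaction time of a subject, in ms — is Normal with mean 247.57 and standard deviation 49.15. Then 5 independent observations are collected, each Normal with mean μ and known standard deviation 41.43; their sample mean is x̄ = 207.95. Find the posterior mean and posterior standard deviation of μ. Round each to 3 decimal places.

Posterior mean ≈ 212.880; posterior SD ≈ 17.337

With known σ, the Normal prior is conjugate. Weight on the data is w = (n/σ²)/(n/σ² + 1/τ₀²) = 0.00291300/(0.00291300+0.00041395) = 0.87558.
Posterior mean = w·x̄ + (1−w)·μ₀ = 0.87558·207.95 + 0.12442·247.57 = 212.880. Posterior variance = 1/(0.00291300+0.00041395) = 300.575, so SD = 17.337.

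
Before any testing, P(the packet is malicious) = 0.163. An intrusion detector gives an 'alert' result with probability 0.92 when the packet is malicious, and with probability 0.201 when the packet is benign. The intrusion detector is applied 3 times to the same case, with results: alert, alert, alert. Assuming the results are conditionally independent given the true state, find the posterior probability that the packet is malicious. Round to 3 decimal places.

With H the event that the packet is malicious, the joint likelihood of the observed sequence is P(data|H) = 0.92·0.92·0.92 = 0.77869 and P(data|¬H) = 0.201·0.201·0.201 = 0.0081206.
Bayes: P(H|data) = 0.163·0.77869 / (0.163·0.77869 + 0.837·0.0081206) = 0.12693/0.13372 = 0.9492.

Posterior P(H) ≈ 0.949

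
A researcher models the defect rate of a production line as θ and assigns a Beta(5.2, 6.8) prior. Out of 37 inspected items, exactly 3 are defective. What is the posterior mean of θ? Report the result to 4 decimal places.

Posterior mean ≈ 0.1673

Observing 3 successes and 34 failures updates Beta(5.2, 6.8) by adding the success and failure counts to the two shape parameters: α = 5.2+3 = 8.2, β = 6.8+34 = 40.8.
E[θ | data] = 8.2/(8.2+40.8) = 0.1673.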